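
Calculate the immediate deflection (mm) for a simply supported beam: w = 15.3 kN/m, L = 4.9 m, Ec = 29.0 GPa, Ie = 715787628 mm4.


Convert: L = 4.9 m = 4900 mm, Ec = 29.0 GPa = 29000 MPa
delta = 5 * 15.3 * 4900^4 / (384 * 29000 * 715787628)
= 5.53 mm

5.53


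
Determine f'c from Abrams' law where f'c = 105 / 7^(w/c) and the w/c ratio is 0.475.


f'c = 105 / 7^0.475
= 105 / 2.52
= 41.66 MPa

41.66


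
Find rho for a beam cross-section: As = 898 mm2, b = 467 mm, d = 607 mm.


rho = As / (b * d)
= 898 / (467 * 607)
= 0.0032

0.0032


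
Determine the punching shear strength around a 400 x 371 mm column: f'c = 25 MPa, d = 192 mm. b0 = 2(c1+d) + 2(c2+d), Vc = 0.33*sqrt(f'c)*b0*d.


b0 = 2*(400 + 192) + 2*(371 + 192) = 2310 mm
Vc = 0.33 * sqrt(25) * 2310 * 192 / 1000
= 731.81 kN

731.81


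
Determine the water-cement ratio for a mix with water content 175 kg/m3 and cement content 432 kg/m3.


w/c = water / cement
w/c = 175 / 432 = 0.405

0.405


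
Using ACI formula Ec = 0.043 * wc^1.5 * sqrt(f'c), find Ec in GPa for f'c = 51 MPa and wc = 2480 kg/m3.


Ec = 0.043 * 2480^1.5 * sqrt(51) / 1000
= 37.93 GPa

37.93


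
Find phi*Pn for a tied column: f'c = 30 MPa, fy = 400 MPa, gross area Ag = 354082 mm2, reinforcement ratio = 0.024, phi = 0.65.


Ast = rho * Ag = 0.024 * 354082 = 8497.968 mm2
phi*Pn = 0.65 * 0.80 * (0.85 * 30 * (354082 - 8497.968) + 400 * 8497.968) / 1000
= 6350.02 kN

6350.02


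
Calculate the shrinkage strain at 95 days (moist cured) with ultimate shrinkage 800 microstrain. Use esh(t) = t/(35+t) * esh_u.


esh(95) = 95 / (35 + 95) * 800
= 95 / 130 * 800
= 584.6 microstrain

584.6


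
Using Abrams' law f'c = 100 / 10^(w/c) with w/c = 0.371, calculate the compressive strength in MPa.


f'c = 100 / 10^0.371
= 100 / 2.35
= 42.56 MPa

42.56


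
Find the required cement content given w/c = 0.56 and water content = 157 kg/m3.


Cement = water / (w/c)
= 157 / 0.56
= 280.4 kg/m3

280.4


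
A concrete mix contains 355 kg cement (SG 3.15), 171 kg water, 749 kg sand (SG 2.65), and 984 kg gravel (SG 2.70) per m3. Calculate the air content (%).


Vol cement = 355 / (3.15 * 1000) = 0.112698 m3
Vol water = 171 / 1000 = 0.171 m3
Vol sand = 749 / (2.65 * 1000) = 0.282642 m3
Vol gravel = 984 / (2.70 * 1000) = 0.364444 m3
Total solid + water volume = 0.930784 m3
Air = (1 - 0.930784) * 100 = 6.92%

6.92


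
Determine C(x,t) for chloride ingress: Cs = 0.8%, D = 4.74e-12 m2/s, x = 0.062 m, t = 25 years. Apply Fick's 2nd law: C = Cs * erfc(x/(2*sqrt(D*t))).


t_seconds = 25 * 365.25 * 24 * 3600 = 788940000.0 s
arg = 0.062 / (2 * sqrt(4.74e-12 * 788940000.0))
= 0.5069
erfc(0.5069) = 0.4734
C = 0.8 * 0.4734 = 0.3787%

0.3787


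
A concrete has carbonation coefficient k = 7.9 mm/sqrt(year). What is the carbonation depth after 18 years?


depth = k * sqrt(t)
= 7.9 * sqrt(18)
= 33.52 mm

33.52


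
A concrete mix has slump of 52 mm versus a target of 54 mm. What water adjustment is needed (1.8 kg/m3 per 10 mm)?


Difference = 54 - 52 = 2 mm
Water adjustment = 2 * 1.8 / 10 = 0.4 kg/m3

0.4


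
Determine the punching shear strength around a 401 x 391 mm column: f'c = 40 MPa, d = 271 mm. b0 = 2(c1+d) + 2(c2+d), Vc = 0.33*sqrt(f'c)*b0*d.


b0 = 2*(401 + 271) + 2*(391 + 271) = 2668 mm
Vc = 0.33 * sqrt(40) * 2668 * 271 / 1000
= 1509.03 kN

1509.03


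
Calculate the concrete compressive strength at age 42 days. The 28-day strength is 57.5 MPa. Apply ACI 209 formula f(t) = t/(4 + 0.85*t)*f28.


f(42) = 42 / (4 + 0.85 * 42) * 57.5
= 42 / 39.7 * 57.5
= 60.83 MPa

60.83


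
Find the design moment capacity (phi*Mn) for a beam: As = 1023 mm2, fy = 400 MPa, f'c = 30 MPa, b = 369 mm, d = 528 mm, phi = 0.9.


a = As * fy / (0.85 * f'c * b)
= 1023 * 400 / (0.85 * 30 * 369)
= 43.488 mm
Mn = As * fy * (d - a/2) / 10^6
= 207.16 kN-m
phi*Mn = 0.9 * 207.16 = 186.44 kN-m

186.44


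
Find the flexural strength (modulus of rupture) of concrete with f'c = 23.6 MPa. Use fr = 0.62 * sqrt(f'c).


fr = 0.62 * sqrt(23.6)
= 3.012 MPa

3.012


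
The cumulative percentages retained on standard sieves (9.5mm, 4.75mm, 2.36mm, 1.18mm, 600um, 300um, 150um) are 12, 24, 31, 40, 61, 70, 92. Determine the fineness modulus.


FM = sum(cumulative % retained) / 100
= 330 / 100
= 3.3

3.3


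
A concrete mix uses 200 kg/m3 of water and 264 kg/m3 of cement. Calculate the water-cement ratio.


w/c = water / cement
w/c = 200 / 264 = 0.758

0.758


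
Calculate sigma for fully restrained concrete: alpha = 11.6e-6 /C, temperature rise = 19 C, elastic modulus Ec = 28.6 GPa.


sigma = alpha * dT * Ec
= 11.6e-6 * 19 * 28.6 * 1000
= 6.303 MPa

6.303


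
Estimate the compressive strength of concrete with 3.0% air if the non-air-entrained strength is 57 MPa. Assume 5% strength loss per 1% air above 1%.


Strength loss = (3.0 - 1) * 5 = 10.0%
f'c = 57 * (1 - 10.0/100)
= 51.3 MPa

51.3


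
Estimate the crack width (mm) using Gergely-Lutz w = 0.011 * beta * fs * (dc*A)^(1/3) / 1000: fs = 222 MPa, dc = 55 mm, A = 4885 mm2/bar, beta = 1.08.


w = 0.011 * beta * fs * (dc * A)^(1/3) / 1000
= 0.011 * 1.08 * 222 * (55 * 4885)^(1/3) / 1000
= 0.17 mm

0.17


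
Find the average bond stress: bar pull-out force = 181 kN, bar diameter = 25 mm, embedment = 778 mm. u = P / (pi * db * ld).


u = P / (pi * db * ld)
= 181 * 1000 / (pi * 25 * 778)
= 2.962 MPa

2.962


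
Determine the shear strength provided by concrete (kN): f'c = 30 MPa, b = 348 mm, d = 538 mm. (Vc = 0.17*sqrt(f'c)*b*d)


Vc = 0.17 * sqrt(30) * 348 * 538 / 1000
= 174.33 kN

174.33


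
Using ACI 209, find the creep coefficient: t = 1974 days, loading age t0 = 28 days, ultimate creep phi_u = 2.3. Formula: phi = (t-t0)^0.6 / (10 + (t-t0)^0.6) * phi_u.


dt = 1974 - 28 = 1946
phi = 1946^0.6 / (10 + 1946^0.6) * 2.3
= 2.079

2.079


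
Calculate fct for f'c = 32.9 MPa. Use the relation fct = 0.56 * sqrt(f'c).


fct = 0.56 * sqrt(32.9)
= 0.56 * 5.736
= 3.212 MPa

3.212


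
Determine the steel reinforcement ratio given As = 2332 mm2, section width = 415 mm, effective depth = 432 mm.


rho = As / (b * d)
= 2332 / (415 * 432)
= 0.013

0.013


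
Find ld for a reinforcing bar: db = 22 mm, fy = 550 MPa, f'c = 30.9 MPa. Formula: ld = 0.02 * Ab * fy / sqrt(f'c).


Ab = pi * 22^2 / 4 = 380.133 mm2
ld = 0.02 * 380.133 * 550 / sqrt(30.9)
= 752.2 mm

752.2


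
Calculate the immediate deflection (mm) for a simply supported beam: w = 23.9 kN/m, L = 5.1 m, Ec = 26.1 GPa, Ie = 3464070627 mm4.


Convert: L = 5.1 m = 5100 mm, Ec = 26.1 GPa = 26100 MPa
delta = 5 * 23.9 * 5100^4 / (384 * 26100 * 3464070627)
= 2.33 mm

2.33


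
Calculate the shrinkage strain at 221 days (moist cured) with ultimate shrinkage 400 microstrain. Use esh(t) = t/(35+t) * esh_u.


esh(221) = 221 / (35 + 221) * 400
= 221 / 256 * 400
= 345.3 microstrain

345.3


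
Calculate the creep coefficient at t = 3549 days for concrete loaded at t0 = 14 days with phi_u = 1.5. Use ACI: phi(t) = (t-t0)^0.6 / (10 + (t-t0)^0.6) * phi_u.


dt = 3549 - 14 = 3535
phi = 3535^0.6 / (10 + 3535^0.6) * 1.5
= 1.396

1.396


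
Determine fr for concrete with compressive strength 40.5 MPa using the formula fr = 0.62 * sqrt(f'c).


fr = 0.62 * sqrt(40.5)
= 3.946 MPa

3.946


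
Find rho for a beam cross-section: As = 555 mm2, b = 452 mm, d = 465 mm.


rho = As / (b * d)
= 555 / (452 * 465)
= 0.0026

0.0026


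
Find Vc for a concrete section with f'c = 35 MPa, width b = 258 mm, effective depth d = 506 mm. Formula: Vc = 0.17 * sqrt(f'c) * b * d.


Vc = 0.17 * sqrt(35) * 258 * 506 / 1000
= 131.3 kN

131.3


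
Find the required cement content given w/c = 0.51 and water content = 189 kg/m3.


Cement = water / (w/c)
= 189 / 0.51
= 370.6 kg/m3

370.6


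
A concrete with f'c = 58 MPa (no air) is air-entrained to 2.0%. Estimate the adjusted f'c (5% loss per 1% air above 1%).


Strength loss = (2.0 - 1) * 5 = 5.0%
f'c = 58 * (1 - 5.0/100)
= 55.1 MPa

55.1


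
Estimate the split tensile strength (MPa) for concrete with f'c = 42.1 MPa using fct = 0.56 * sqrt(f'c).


fct = 0.56 * sqrt(42.1)
= 0.56 * 6.488
= 3.634 MPa

3.634


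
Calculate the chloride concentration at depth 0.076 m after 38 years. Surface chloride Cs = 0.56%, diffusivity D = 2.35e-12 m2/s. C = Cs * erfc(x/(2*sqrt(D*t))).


t_seconds = 38 * 365.25 * 24 * 3600 = 1199188800.0 s
arg = 0.076 / (2 * sqrt(2.35e-12 * 1199188800.0))
= 0.7158
erfc(0.7158) = 0.3114
C = 0.56 * 0.3114 = 0.1744%

0.1744


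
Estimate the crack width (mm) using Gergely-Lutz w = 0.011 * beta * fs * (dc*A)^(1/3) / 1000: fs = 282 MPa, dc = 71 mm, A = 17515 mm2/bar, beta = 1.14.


w = 0.011 * beta * fs * (dc * A)^(1/3) / 1000
= 0.011 * 1.14 * 282 * (71 * 17515)^(1/3) / 1000
= 0.38 mm

0.38


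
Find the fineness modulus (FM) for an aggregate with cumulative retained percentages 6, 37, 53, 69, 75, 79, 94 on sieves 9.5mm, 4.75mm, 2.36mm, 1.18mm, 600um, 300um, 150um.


FM = sum(cumulative % retained) / 100
= 413 / 100
= 4.13

4.13


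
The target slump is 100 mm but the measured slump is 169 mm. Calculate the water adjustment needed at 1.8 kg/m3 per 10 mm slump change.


Difference = 100 - 169 = -69 mm
Water adjustment = -69 * 1.8 / 10 = -12.4 kg/m3

-12.4


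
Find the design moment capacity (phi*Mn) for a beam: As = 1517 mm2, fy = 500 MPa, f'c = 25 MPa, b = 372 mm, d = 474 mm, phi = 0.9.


a = As * fy / (0.85 * f'c * b)
= 1517 * 500 / (0.85 * 25 * 372)
= 95.9519 mm
Mn = As * fy * (d - a/2) / 10^6
= 323.1392 kN-m
phi*Mn = 0.9 * 323.1392 = 290.83 kN-m

290.83


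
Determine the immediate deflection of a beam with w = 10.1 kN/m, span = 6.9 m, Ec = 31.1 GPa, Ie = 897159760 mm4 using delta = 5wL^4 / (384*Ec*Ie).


Convert: L = 6.9 m = 6900 mm, Ec = 31.1 GPa = 31100 MPa
delta = 5 * 10.1 * 6900^4 / (384 * 31100 * 897159760)
= 10.68 mm

10.68


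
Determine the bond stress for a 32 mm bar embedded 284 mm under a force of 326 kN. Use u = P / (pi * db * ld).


u = P / (pi * db * ld)
= 326 * 1000 / (pi * 32 * 284)
= 11.418 MPa

11.418


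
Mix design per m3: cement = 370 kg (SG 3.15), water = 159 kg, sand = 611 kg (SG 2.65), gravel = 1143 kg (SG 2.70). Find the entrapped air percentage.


Vol cement = 370 / (3.15 * 1000) = 0.11746 m3
Vol water = 159 / 1000 = 0.159 m3
Vol sand = 611 / (2.65 * 1000) = 0.230566 m3
Vol gravel = 1143 / (2.70 * 1000) = 0.423333 m3
Total solid + water volume = 0.93036 m3
Air = (1 - 0.93036) * 100 = 6.96%

6.96


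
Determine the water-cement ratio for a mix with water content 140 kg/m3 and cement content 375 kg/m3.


w/c = water / cement
w/c = 140 / 375 = 0.373

0.373


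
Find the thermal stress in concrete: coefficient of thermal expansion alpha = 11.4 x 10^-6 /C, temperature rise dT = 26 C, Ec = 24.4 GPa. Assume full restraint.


sigma = alpha * dT * Ec
= 11.4e-6 * 26 * 24.4 * 1000
= 7.232 MPa

7.232


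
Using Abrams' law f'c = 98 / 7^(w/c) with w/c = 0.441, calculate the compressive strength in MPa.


f'c = 98 / 7^0.441
= 98 / 2.359
= 41.55 MPa

41.55


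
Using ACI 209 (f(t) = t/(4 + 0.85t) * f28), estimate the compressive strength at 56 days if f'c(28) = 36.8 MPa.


f(56) = 56 / (4 + 0.85 * 56) * 36.8
= 56 / 51.6 * 36.8
= 39.94 MPa

39.94


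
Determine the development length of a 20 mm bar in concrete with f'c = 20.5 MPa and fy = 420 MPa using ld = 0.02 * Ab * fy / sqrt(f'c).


Ab = pi * 20^2 / 4 = 314.159 mm2
ld = 0.02 * 314.159 * 420 / sqrt(20.5)
= 582.8 mm

582.8


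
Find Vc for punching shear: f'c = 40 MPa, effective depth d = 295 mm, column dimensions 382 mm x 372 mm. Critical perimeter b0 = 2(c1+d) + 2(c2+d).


b0 = 2*(382 + 295) + 2*(372 + 295) = 2688 mm
Vc = 0.33 * sqrt(40) * 2688 * 295 / 1000
= 1654.99 kN

1654.99


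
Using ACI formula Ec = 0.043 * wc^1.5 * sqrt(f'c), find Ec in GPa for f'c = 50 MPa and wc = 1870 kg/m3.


Ec = 0.043 * 1870^1.5 * sqrt(50) / 1000
= 24.59 GPa

24.59


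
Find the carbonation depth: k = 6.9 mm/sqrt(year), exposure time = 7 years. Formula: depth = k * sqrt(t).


depth = k * sqrt(t)
= 6.9 * sqrt(7)
= 18.26 mm

18.26


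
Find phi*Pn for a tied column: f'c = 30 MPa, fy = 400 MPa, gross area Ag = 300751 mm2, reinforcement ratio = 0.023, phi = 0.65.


Ast = rho * Ag = 0.023 * 300751 = 6917.273 mm2
phi*Pn = 0.65 * 0.80 * (0.85 * 30 * (300751 - 6917.273) + 400 * 6917.273) / 1000
= 5335.03 kN

5335.03


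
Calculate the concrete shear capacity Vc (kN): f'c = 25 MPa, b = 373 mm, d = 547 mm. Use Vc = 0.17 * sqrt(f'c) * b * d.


Vc = 0.17 * sqrt(25) * 373 * 547 / 1000
= 173.43 kN

173.43


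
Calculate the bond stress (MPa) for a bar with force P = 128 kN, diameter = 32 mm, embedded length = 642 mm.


u = P / (pi * db * ld)
= 128 * 1000 / (pi * 32 * 642)
= 1.983 MPa

1.983


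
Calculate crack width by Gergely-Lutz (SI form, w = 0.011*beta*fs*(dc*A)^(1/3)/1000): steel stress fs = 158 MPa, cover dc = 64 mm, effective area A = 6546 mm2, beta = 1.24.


w = 0.011 * beta * fs * (dc * A)^(1/3) / 1000
= 0.011 * 1.24 * 158 * (64 * 6546)^(1/3) / 1000
= 0.161 mm

0.161


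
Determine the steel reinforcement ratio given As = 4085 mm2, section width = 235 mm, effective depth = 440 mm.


rho = As / (b * d)
= 4085 / (235 * 440)
= 0.0395

0.0395


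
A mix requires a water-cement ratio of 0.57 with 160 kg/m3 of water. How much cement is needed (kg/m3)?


Cement = water / (w/c)
= 160 / 0.57
= 280.7 kg/m3

280.7


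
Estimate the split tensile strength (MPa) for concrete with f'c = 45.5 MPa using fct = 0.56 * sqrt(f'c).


fct = 0.56 * sqrt(45.5)
= 0.56 * 6.745
= 3.777 MPa

3.777


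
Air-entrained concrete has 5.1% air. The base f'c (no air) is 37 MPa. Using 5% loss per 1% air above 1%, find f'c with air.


Strength loss = (5.1 - 1) * 5 = 20.5%
f'c = 37 * (1 - 20.5/100)
= 29.42 MPa

29.42


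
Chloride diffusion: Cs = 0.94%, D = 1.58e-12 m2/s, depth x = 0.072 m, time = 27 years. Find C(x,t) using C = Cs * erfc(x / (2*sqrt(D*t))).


t_seconds = 27 * 365.25 * 24 * 3600 = 852055200.0 s
arg = 0.072 / (2 * sqrt(1.58e-12 * 852055200.0))
= 0.9812
erfc(0.9812) = 0.1653
C = 0.94 * 0.1653 = 0.1554%

0.1554


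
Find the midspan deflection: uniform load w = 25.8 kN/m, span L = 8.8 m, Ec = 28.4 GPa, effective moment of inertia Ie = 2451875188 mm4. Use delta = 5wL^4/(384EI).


Convert: L = 8.8 m = 8800 mm, Ec = 28.4 GPa = 28400 MPa
delta = 5 * 25.8 * 8800^4 / (384 * 28400 * 2451875188)
= 28.93 mm

28.93


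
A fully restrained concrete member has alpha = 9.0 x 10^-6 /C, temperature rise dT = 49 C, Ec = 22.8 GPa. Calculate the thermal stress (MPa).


sigma = alpha * dT * Ec
= 9.0e-6 * 49 * 22.8 * 1000
= 10.055 MPa

10.055


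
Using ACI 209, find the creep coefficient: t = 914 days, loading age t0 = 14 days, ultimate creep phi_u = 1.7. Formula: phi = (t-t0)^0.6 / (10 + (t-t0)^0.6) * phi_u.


dt = 914 - 14 = 900
phi = 900^0.6 / (10 + 900^0.6) * 1.7
= 1.454

1.454


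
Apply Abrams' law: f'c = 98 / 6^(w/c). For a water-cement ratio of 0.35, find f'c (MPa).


f'c = 98 / 6^0.35
= 98 / 1.872
= 52.34 MPa

52.34


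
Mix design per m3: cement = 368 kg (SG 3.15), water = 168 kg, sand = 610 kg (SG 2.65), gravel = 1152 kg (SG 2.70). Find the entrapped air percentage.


Vol cement = 368 / (3.15 * 1000) = 0.116825 m3
Vol water = 168 / 1000 = 0.168 m3
Vol sand = 610 / (2.65 * 1000) = 0.230189 m3
Vol gravel = 1152 / (2.70 * 1000) = 0.426667 m3
Total solid + water volume = 0.941681 m3
Air = (1 - 0.941681) * 100 = 5.83%

5.83


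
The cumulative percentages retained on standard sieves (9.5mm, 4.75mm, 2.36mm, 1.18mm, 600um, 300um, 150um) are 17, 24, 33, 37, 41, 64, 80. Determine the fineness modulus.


FM = sum(cumulative % retained) / 100
= 296 / 100
= 2.96

2.96


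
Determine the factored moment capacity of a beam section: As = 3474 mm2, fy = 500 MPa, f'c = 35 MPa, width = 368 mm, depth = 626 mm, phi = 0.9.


a = As * fy / (0.85 * f'c * b)
= 3474 * 500 / (0.85 * 35 * 368)
= 158.6591 mm
Mn = As * fy * (d - a/2) / 10^6
= 949.5666 kN-m
phi*Mn = 0.9 * 949.5666 = 854.61 kN-m

854.61


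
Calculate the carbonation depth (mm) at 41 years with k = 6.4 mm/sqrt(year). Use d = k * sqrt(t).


depth = k * sqrt(t)
= 6.4 * sqrt(41)
= 40.98 mm

40.98


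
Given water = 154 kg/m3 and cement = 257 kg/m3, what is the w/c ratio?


w/c = water / cement
w/c = 154 / 257 = 0.599

0.599


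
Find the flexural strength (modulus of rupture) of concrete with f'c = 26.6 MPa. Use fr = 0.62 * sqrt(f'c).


fr = 0.62 * sqrt(26.6)
= 3.198 MPa

3.198


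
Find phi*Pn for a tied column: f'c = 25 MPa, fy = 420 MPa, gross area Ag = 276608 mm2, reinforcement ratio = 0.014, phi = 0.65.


Ast = rho * Ag = 0.014 * 276608 = 3872.512 mm2
phi*Pn = 0.65 * 0.80 * (0.85 * 25 * (276608 - 3872.512) + 420 * 3872.512) / 1000
= 3859.48 kN

3859.48


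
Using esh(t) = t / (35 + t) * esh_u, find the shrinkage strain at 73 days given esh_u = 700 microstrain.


esh(73) = 73 / (35 + 73) * 700
= 73 / 108 * 700
= 473.1 microstrain

473.1


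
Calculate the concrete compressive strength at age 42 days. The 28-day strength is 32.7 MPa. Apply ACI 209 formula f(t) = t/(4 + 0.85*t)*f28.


f(42) = 42 / (4 + 0.85 * 42) * 32.7
= 42 / 39.7 * 32.7
= 34.59 MPa

34.59


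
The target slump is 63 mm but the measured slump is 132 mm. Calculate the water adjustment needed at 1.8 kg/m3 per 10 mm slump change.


Difference = 63 - 132 = -69 mm
Water adjustment = -69 * 1.8 / 10 = -12.4 kg/m3

-12.4


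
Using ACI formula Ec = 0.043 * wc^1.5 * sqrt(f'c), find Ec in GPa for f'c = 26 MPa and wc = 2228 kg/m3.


Ec = 0.043 * 2228^1.5 * sqrt(26) / 1000
= 23.06 GPa

23.06


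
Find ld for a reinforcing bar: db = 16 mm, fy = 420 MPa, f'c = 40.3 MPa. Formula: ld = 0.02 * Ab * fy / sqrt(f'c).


Ab = pi * 16^2 / 4 = 201.062 mm2
ld = 0.02 * 201.062 * 420 / sqrt(40.3)
= 266.0 mm

266.0


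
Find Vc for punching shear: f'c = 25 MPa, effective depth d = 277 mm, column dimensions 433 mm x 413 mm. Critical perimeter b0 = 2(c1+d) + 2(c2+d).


b0 = 2*(433 + 277) + 2*(413 + 277) = 2800 mm
Vc = 0.33 * sqrt(25) * 2800 * 277 / 1000
= 1279.74 kN

1279.74


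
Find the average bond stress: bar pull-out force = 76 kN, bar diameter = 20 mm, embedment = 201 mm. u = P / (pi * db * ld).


u = P / (pi * db * ld)
= 76 * 1000 / (pi * 20 * 201)
= 6.018 MPa

6.018


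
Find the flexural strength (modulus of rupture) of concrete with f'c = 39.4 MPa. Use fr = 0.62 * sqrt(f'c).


fr = 0.62 * sqrt(39.4)
= 3.892 MPa

3.892


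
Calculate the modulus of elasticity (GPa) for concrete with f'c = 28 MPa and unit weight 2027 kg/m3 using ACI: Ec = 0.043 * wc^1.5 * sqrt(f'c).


Ec = 0.043 * 2027^1.5 * sqrt(28) / 1000
= 20.76 GPa

20.76


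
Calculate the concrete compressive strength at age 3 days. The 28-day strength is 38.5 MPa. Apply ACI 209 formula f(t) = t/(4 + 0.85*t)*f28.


f(3) = 3 / (4 + 0.85 * 3) * 38.5
= 3 / 6.55 * 38.5
= 17.63 MPa

17.63


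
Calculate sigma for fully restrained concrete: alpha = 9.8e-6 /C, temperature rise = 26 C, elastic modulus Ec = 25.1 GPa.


sigma = alpha * dT * Ec
= 9.8e-6 * 26 * 25.1 * 1000
= 6.395 MPa

6.395


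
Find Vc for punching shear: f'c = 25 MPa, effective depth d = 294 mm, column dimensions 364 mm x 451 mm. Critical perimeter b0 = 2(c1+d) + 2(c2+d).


b0 = 2*(364 + 294) + 2*(451 + 294) = 2806 mm
Vc = 0.33 * sqrt(25) * 2806 * 294 / 1000
= 1361.19 kN

1361.19


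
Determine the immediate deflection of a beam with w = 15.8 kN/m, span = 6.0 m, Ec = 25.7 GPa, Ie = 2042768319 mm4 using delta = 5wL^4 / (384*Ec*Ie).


Convert: L = 6.0 m = 6000 mm, Ec = 25.7 GPa = 25700 MPa
delta = 5 * 15.8 * 6000^4 / (384 * 25700 * 2042768319)
= 5.08 mm

5.08


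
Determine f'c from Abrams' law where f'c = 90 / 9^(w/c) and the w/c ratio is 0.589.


f'c = 90 / 9^0.589
= 90 / 3.648
= 24.67 MPa

24.67


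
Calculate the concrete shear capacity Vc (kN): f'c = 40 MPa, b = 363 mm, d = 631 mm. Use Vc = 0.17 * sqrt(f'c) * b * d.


Vc = 0.17 * sqrt(40) * 363 * 631 / 1000
= 246.27 kN

246.27


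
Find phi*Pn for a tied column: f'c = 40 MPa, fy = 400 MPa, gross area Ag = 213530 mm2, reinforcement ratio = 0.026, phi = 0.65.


Ast = rho * Ag = 0.026 * 213530 = 5551.78 mm2
phi*Pn = 0.65 * 0.80 * (0.85 * 40 * (213530 - 5551.78) + 400 * 5551.78) / 1000
= 4831.83 kN

4831.83


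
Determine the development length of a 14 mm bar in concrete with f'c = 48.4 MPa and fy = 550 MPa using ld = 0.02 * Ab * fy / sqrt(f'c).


Ab = pi * 14^2 / 4 = 153.938 mm2
ld = 0.02 * 153.938 * 550 / sqrt(48.4)
= 243.4 mm

243.4


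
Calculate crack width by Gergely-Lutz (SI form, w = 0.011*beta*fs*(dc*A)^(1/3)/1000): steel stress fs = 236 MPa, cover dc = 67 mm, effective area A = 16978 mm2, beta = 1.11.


w = 0.011 * beta * fs * (dc * A)^(1/3) / 1000
= 0.011 * 1.11 * 236 * (67 * 16978)^(1/3) / 1000
= 0.301 mm

0.301


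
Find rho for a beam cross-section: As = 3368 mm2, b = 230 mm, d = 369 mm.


rho = As / (b * d)
= 3368 / (230 * 369)
= 0.0397

0.0397


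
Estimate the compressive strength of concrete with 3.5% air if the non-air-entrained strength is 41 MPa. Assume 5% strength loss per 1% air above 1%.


Strength loss = (3.5 - 1) * 5 = 12.5%
f'c = 41 * (1 - 12.5/100)
= 35.88 MPa

35.88


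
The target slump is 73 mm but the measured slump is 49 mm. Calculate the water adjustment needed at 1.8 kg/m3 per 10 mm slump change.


Difference = 73 - 49 = 24 mm
Water adjustment = 24 * 1.8 / 10 = 4.3 kg/m3

4.3


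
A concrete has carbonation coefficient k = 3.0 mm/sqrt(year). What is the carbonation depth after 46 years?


depth = k * sqrt(t)
= 3.0 * sqrt(46)
= 20.35 mm

20.35


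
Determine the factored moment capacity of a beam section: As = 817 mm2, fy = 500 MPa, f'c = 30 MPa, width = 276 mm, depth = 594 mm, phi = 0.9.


a = As * fy / (0.85 * f'c * b)
= 817 * 500 / (0.85 * 30 * 276)
= 58.0421 mm
Mn = As * fy * (d - a/2) / 10^6
= 230.7939 kN-m
phi*Mn = 0.9 * 230.7939 = 207.71 kN-m

207.71


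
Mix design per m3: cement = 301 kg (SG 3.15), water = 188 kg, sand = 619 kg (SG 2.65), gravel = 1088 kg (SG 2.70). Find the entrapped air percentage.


Vol cement = 301 / (3.15 * 1000) = 0.095556 m3
Vol water = 188 / 1000 = 0.188 m3
Vol sand = 619 / (2.65 * 1000) = 0.233585 m3
Vol gravel = 1088 / (2.70 * 1000) = 0.402963 m3
Total solid + water volume = 0.920103 m3
Air = (1 - 0.920103) * 100 = 7.99%

7.99


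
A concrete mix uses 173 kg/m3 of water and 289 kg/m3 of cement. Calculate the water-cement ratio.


w/c = water / cement
w/c = 173 / 289 = 0.599

0.599


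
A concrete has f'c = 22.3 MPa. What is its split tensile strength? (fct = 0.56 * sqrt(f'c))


fct = 0.56 * sqrt(22.3)
= 0.56 * 4.722
= 2.644 MPa

2.644


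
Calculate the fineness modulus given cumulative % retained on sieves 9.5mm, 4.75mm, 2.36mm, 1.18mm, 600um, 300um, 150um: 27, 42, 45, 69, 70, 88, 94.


FM = sum(cumulative % retained) / 100
= 435 / 100
= 4.35

4.35


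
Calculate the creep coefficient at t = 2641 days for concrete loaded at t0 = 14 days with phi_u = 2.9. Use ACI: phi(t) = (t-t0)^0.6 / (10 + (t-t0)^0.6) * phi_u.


dt = 2641 - 14 = 2627
phi = 2627^0.6 / (10 + 2627^0.6) * 2.9
= 2.664

2.664


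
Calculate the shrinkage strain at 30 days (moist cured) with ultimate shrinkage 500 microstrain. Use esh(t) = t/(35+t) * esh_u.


esh(30) = 30 / (35 + 30) * 500
= 30 / 65 * 500
= 230.8 microstrain

230.8


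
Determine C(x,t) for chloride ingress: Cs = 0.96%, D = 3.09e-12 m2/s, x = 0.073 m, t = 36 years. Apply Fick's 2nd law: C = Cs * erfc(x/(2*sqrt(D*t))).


t_seconds = 36 * 365.25 * 24 * 3600 = 1136073600.0 s
arg = 0.073 / (2 * sqrt(3.09e-12 * 1136073600.0))
= 0.616
erfc(0.616) = 0.3836
C = 0.96 * 0.3836 = 0.3683%

0.3683


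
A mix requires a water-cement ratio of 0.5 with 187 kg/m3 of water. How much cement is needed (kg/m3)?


Cement = water / (w/c)
= 187 / 0.5
= 374.0 kg/m3

374.0


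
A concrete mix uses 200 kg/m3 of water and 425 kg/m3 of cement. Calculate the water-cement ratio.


w/c = water / cement
w/c = 200 / 425 = 0.471

0.471


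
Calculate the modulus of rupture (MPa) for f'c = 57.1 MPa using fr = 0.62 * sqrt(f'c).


fr = 0.62 * sqrt(57.1)
= 4.685 MPa

4.685


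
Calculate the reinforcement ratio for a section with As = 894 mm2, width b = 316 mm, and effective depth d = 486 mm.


rho = As / (b * d)
= 894 / (316 * 486)
= 0.0058

0.0058


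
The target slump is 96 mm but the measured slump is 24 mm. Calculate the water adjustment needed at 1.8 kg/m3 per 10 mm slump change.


Difference = 96 - 24 = 72 mm
Water adjustment = 72 * 1.8 / 10 = 13.0 kg/m3

13.0


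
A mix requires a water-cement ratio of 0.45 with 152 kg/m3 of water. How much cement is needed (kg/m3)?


Cement = water / (w/c)
= 152 / 0.45
= 337.8 kg/m3

337.8


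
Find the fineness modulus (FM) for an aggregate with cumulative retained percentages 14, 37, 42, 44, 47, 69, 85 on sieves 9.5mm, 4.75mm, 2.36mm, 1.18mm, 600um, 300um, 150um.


FM = sum(cumulative % retained) / 100
= 338 / 100
= 3.38

3.38


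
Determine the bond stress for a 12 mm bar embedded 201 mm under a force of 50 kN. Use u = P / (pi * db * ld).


u = P / (pi * db * ld)
= 50 * 1000 / (pi * 12 * 201)
= 6.598 MPa

6.598


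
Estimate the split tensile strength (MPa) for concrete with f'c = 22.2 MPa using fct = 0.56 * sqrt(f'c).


fct = 0.56 * sqrt(22.2)
= 0.56 * 4.712
= 2.639 MPa

2.639


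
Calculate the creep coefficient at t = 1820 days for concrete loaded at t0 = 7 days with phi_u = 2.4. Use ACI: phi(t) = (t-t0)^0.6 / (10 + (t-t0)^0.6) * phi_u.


dt = 1820 - 7 = 1813
phi = 1813^0.6 / (10 + 1813^0.6) * 2.4
= 2.16

2.16


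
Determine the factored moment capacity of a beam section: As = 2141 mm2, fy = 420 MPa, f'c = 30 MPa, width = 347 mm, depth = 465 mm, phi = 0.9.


a = As * fy / (0.85 * f'c * b)
= 2141 * 420 / (0.85 * 30 * 347)
= 101.624 mm
Mn = As * fy * (d - a/2) / 10^6
= 372.4461 kN-m
phi*Mn = 0.9 * 372.4461 = 335.2 kN-m

335.2


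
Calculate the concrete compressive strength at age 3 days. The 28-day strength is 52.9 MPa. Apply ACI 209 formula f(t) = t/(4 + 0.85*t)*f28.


f(3) = 3 / (4 + 0.85 * 3) * 52.9
= 3 / 6.55 * 52.9
= 24.23 MPa

24.23


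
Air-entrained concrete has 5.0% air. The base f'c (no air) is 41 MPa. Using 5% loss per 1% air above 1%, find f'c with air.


Strength loss = (5.0 - 1) * 5 = 20.0%
f'c = 41 * (1 - 20.0/100)
= 32.8 MPa

32.8


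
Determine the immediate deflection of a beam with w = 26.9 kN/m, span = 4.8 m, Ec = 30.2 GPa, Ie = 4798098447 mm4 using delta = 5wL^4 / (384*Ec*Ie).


Convert: L = 4.8 m = 4800 mm, Ec = 30.2 GPa = 30200 MPa
delta = 5 * 26.9 * 4800^4 / (384 * 30200 * 4798098447)
= 1.28 mm

1.28


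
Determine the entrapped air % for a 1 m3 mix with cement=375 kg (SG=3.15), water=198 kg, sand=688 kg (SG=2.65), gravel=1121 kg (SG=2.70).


Vol cement = 375 / (3.15 * 1000) = 0.119048 m3
Vol water = 198 / 1000 = 0.198 m3
Vol sand = 688 / (2.65 * 1000) = 0.259623 m3
Vol gravel = 1121 / (2.70 * 1000) = 0.415185 m3
Total solid + water volume = 0.991855 m3
Air = (1 - 0.991855) * 100 = 0.81%

0.81


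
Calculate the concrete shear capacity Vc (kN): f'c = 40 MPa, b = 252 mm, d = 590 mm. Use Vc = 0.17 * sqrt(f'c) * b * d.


Vc = 0.17 * sqrt(40) * 252 * 590 / 1000
= 159.86 kN

159.86


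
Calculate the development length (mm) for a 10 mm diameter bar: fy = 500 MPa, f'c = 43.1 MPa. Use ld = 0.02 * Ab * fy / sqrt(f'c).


Ab = pi * 10^2 / 4 = 78.54 mm2
ld = 0.02 * 78.54 * 500 / sqrt(43.1)
= 119.6 mm

119.6


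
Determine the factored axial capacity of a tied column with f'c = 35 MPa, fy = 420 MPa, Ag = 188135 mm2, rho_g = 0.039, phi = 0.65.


Ast = rho * Ag = 0.039 * 188135 = 7337.265 mm2
phi*Pn = 0.65 * 0.80 * (0.85 * 35 * (188135 - 7337.265) + 420 * 7337.265) / 1000
= 4399.4 kN

4399.4


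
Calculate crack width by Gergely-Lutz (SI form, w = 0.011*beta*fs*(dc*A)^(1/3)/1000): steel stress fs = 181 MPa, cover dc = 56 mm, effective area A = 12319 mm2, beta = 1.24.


w = 0.011 * beta * fs * (dc * A)^(1/3) / 1000
= 0.011 * 1.24 * 181 * (56 * 12319)^(1/3) / 1000
= 0.218 mm

0.218


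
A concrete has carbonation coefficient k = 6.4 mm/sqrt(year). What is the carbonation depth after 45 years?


depth = k * sqrt(t)
= 6.4 * sqrt(45)
= 42.93 mm

42.93


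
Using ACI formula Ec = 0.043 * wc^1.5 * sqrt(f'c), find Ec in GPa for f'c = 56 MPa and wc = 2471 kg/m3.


Ec = 0.043 * 2471^1.5 * sqrt(56) / 1000
= 39.52 GPa

39.52


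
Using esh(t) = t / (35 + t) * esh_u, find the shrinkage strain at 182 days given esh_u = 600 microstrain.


esh(182) = 182 / (35 + 182) * 600
= 182 / 217 * 600
= 503.2 microstrain

503.2


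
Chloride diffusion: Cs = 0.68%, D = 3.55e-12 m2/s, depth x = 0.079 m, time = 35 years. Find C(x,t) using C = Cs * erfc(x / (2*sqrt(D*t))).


t_seconds = 35 * 365.25 * 24 * 3600 = 1104516000.0 s
arg = 0.079 / (2 * sqrt(3.55e-12 * 1104516000.0))
= 0.6308
erfc(0.6308) = 0.3723
C = 0.68 * 0.3723 = 0.2532%

0.2532


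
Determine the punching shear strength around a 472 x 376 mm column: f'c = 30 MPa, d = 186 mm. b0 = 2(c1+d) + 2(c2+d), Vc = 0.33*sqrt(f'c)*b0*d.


b0 = 2*(472 + 186) + 2*(376 + 186) = 2440 mm
Vc = 0.33 * sqrt(30) * 2440 * 186 / 1000
= 820.31 kN

820.31


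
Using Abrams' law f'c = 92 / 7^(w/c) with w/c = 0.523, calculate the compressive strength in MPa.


f'c = 92 / 7^0.523
= 92 / 2.767
= 33.25 MPa

33.25


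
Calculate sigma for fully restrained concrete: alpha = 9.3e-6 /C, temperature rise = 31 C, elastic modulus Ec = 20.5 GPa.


sigma = alpha * dT * Ec
= 9.3e-6 * 31 * 20.5 * 1000
= 5.91 MPa

5.91


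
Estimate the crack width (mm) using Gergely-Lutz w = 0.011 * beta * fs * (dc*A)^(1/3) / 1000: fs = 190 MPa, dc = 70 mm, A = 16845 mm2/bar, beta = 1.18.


w = 0.011 * beta * fs * (dc * A)^(1/3) / 1000
= 0.011 * 1.18 * 190 * (70 * 16845)^(1/3) / 1000
= 0.261 mm

0.261


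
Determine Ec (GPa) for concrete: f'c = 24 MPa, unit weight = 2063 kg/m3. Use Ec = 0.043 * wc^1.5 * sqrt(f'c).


Ec = 0.043 * 2063^1.5 * sqrt(24) / 1000
= 19.74 GPa

19.74


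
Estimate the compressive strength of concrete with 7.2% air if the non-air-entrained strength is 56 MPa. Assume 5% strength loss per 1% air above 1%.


Strength loss = (7.2 - 1) * 5 = 31.0%
f'c = 56 * (1 - 31.0/100)
= 38.64 MPa

38.64


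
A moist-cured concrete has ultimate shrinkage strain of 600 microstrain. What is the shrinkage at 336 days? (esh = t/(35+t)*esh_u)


esh(336) = 336 / (35 + 336) * 600
= 336 / 371 * 600
= 543.4 microstrain

543.4


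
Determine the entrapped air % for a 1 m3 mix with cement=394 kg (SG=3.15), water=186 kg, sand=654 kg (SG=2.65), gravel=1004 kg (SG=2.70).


Vol cement = 394 / (3.15 * 1000) = 0.125079 m3
Vol water = 186 / 1000 = 0.186 m3
Vol sand = 654 / (2.65 * 1000) = 0.246792 m3
Vol gravel = 1004 / (2.70 * 1000) = 0.371852 m3
Total solid + water volume = 0.929724 m3
Air = (1 - 0.929724) * 100 = 7.03%

7.03


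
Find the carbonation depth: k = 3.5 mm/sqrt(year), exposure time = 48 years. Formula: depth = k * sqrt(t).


depth = k * sqrt(t)
= 3.5 * sqrt(48)
= 24.25 mm

24.25


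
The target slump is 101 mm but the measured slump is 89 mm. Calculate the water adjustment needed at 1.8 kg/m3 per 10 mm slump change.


Difference = 101 - 89 = 12 mm
Water adjustment = 12 * 1.8 / 10 = 2.2 kg/m3

2.2


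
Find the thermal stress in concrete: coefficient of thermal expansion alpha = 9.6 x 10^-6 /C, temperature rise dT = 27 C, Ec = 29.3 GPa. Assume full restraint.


sigma = alpha * dT * Ec
= 9.6e-6 * 27 * 29.3 * 1000
= 7.595 MPa

7.595


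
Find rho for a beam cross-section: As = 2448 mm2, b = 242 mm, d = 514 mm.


rho = As / (b * d)
= 2448 / (242 * 514)
= 0.0197

0.0197


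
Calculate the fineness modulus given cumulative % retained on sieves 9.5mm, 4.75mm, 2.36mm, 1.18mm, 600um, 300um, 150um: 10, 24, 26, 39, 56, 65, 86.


FM = sum(cumulative % retained) / 100
= 306 / 100
= 3.06

3.06


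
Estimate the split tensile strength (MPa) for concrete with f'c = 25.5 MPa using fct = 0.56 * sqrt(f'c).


fct = 0.56 * sqrt(25.5)
= 0.56 * 5.05
= 2.828 MPa

2.828


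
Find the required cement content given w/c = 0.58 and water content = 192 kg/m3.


Cement = water / (w/c)
= 192 / 0.58
= 331.0 kg/m3

331.0


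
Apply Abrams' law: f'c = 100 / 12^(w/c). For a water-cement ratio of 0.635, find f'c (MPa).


f'c = 100 / 12^0.635
= 100 / 4.845
= 20.64 MPa

20.64


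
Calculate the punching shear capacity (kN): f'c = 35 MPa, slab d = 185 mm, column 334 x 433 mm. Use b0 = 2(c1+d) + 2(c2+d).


b0 = 2*(334 + 185) + 2*(433 + 185) = 2274 mm
Vc = 0.33 * sqrt(35) * 2274 * 185 / 1000
= 821.32 kN

821.32


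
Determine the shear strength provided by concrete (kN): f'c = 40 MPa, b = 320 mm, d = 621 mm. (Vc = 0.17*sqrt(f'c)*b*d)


Vc = 0.17 * sqrt(40) * 320 * 621 / 1000
= 213.66 kN

213.66


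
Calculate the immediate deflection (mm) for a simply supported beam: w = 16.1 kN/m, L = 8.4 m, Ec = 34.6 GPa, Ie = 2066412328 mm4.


Convert: L = 8.4 m = 8400 mm, Ec = 34.6 GPa = 34600 MPa
delta = 5 * 16.1 * 8400^4 / (384 * 34600 * 2066412328)
= 14.6 mm

14.6


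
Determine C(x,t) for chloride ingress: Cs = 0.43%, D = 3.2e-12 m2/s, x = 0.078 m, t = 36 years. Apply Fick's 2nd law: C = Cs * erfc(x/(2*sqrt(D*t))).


t_seconds = 36 * 365.25 * 24 * 3600 = 1136073600.0 s
arg = 0.078 / (2 * sqrt(3.2e-12 * 1136073600.0))
= 0.6468
erfc(0.6468) = 0.3603
C = 0.43 * 0.3603 = 0.1549%

0.1549


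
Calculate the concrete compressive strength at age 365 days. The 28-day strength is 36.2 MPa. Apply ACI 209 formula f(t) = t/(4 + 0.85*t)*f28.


f(365) = 365 / (4 + 0.85 * 365) * 36.2
= 365 / 314.25 * 36.2
= 42.05 MPa

42.05


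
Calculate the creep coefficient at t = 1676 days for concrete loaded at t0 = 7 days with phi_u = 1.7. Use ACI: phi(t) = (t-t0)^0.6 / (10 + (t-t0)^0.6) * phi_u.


dt = 1676 - 7 = 1669
phi = 1669^0.6 / (10 + 1669^0.6) * 1.7
= 1.523

1.523


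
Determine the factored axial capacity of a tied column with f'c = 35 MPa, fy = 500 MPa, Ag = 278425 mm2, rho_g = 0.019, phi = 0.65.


Ast = rho * Ag = 0.019 * 278425 = 5290.075 mm2
phi*Pn = 0.65 * 0.80 * (0.85 * 35 * (278425 - 5290.075) + 500 * 5290.075) / 1000
= 5600.82 kN

5600.82


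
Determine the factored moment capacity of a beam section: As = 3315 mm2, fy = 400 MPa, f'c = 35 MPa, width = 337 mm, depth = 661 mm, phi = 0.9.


a = As * fy / (0.85 * f'c * b)
= 3315 * 400 / (0.85 * 35 * 337)
= 132.2594 mm
Mn = As * fy * (d - a/2) / 10^6
= 788.798 kN-m
phi*Mn = 0.9 * 788.798 = 709.92 kN-m

709.92


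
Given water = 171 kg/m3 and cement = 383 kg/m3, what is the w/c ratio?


w/c = water / cement
w/c = 171 / 383 = 0.446

0.446


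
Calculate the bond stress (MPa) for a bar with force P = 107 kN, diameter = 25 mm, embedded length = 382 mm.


u = P / (pi * db * ld)
= 107 * 1000 / (pi * 25 * 382)
= 3.566 MPa

3.566


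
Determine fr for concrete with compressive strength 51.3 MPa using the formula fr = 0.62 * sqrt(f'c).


fr = 0.62 * sqrt(51.3)
= 4.441 MPa

4.441


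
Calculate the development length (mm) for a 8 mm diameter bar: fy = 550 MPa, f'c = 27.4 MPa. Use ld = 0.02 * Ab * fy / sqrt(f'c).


Ab = pi * 8^2 / 4 = 50.265 mm2
ld = 0.02 * 50.265 * 550 / sqrt(27.4)
= 105.6 mm

105.6


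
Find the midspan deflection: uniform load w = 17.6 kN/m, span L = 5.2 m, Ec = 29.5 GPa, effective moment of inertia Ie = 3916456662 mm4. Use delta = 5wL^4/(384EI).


Convert: L = 5.2 m = 5200 mm, Ec = 29.5 GPa = 29500 MPa
delta = 5 * 17.6 * 5200^4 / (384 * 29500 * 3916456662)
= 1.45 mm

1.45


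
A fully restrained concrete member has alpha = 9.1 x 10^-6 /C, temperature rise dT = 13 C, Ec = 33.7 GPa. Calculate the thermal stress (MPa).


sigma = alpha * dT * Ec
= 9.1e-6 * 13 * 33.7 * 1000
= 3.987 MPa

3.987


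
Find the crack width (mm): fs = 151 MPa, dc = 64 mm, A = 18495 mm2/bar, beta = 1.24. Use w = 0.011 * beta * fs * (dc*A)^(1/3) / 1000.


w = 0.011 * beta * fs * (dc * A)^(1/3) / 1000
= 0.011 * 1.24 * 151 * (64 * 18495)^(1/3) / 1000
= 0.218 mm

0.218


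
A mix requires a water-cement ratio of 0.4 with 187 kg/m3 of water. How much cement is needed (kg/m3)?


Cement = water / (w/c)
= 187 / 0.4
= 467.5 kg/m3

467.5


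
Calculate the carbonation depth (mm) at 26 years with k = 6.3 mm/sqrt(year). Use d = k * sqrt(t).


depth = k * sqrt(t)
= 6.3 * sqrt(26)
= 32.12 mm

32.12


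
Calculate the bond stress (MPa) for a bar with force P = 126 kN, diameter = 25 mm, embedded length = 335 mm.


u = P / (pi * db * ld)
= 126 * 1000 / (pi * 25 * 335)
= 4.789 MPa

4.789


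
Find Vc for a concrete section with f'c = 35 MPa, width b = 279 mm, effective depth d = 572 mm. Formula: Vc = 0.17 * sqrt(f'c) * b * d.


Vc = 0.17 * sqrt(35) * 279 * 572 / 1000
= 160.5 kN

160.5


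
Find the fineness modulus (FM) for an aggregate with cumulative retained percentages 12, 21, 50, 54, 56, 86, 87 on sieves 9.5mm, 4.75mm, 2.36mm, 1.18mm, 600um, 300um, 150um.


FM = sum(cumulative % retained) / 100
= 366 / 100
= 3.66

3.66


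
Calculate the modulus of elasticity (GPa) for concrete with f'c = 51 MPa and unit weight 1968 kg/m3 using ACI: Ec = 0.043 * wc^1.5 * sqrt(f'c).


Ec = 0.043 * 1968^1.5 * sqrt(51) / 1000
= 26.81 GPa

26.81


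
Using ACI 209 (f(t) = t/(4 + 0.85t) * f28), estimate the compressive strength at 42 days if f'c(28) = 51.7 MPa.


f(42) = 42 / (4 + 0.85 * 42) * 51.7
= 42 / 39.7 * 51.7
= 54.7 MPa

54.7


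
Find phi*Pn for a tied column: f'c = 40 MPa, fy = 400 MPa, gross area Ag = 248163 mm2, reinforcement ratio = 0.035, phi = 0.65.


Ast = rho * Ag = 0.035 * 248163 = 8685.705 mm2
phi*Pn = 0.65 * 0.80 * (0.85 * 40 * (248163 - 8685.705) + 400 * 8685.705) / 1000
= 6040.59 kN

6040.59


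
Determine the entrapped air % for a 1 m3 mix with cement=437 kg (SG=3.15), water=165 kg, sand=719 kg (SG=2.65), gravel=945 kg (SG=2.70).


Vol cement = 437 / (3.15 * 1000) = 0.13873 m3
Vol water = 165 / 1000 = 0.165 m3
Vol sand = 719 / (2.65 * 1000) = 0.271321 m3
Vol gravel = 945 / (2.70 * 1000) = 0.35 m3
Total solid + water volume = 0.925051 m3
Air = (1 - 0.925051) * 100 = 7.49%

7.49


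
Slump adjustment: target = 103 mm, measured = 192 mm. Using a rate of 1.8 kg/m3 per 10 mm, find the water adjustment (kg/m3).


Difference = 103 - 192 = -89 mm
Water adjustment = -89 * 1.8 / 10 = -16.0 kg/m3

-16.0


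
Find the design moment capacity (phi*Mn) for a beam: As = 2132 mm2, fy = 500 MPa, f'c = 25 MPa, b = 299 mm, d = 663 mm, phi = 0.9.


a = As * fy / (0.85 * f'c * b)
= 2132 * 500 / (0.85 * 25 * 299)
= 167.7749 mm
Mn = As * fy * (d - a/2) / 10^6
= 617.334 kN-m
phi*Mn = 0.9 * 617.334 = 555.6 kN-m

555.6


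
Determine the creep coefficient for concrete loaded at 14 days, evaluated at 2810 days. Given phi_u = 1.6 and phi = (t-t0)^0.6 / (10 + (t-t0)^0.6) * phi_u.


dt = 2810 - 14 = 2796
phi = 2796^0.6 / (10 + 2796^0.6) * 1.6
= 1.474

1.474


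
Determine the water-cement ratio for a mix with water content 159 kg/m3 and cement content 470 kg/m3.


w/c = water / cement
w/c = 159 / 470 = 0.338

0.338


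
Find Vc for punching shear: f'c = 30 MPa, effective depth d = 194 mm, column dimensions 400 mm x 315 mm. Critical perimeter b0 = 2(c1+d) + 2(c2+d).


b0 = 2*(400 + 194) + 2*(315 + 194) = 2206 mm
Vc = 0.33 * sqrt(30) * 2206 * 194 / 1000
= 773.54 kN

773.54


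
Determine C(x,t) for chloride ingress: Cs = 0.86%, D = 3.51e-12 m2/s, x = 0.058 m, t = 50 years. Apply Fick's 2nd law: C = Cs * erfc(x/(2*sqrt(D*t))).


t_seconds = 50 * 365.25 * 24 * 3600 = 1577880000.0 s
arg = 0.058 / (2 * sqrt(3.51e-12 * 1577880000.0))
= 0.3897
erfc(0.3897) = 0.5816
C = 0.86 * 0.5816 = 0.5002%

0.5002
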